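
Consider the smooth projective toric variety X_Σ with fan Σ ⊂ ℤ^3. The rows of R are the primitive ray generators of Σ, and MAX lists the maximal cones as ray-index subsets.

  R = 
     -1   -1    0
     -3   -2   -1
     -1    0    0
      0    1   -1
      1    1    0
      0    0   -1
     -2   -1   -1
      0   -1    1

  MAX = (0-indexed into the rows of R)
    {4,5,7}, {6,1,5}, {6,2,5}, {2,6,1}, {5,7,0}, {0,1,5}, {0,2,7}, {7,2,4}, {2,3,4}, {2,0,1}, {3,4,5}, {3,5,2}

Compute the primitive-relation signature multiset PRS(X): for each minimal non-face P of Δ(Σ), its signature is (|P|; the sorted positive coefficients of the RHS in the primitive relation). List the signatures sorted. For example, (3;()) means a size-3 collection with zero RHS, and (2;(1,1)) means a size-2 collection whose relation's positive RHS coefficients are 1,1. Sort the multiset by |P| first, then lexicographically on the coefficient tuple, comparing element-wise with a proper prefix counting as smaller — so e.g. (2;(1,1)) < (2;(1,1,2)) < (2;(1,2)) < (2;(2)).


14 minimal non-faces of Δ(Σ) (on 8 rays):

  P = {0,4}:  v_{0} + v_{4} = 0  ⇒ sig = (2;())
  P = {3,7}:  v_{3} + v_{7} = 0  ⇒ sig = (2;())
  P = {0,6}:  v_{0} + v_{6} = v_{1}  ⇒ sig = (2;(1))
  P = {1,4}:  v_{1} + v_{4} = v_{6}  ⇒ sig = (2;(1))
  P = {0,3}:  v_{0} + v_{3} = v_{2} + v_{5}  ⇒ sig = (2;(1,1))
  P = {4,6}:  v_{4} + v_{6} = v_{2} + v_{5}  ⇒ sig = (2;(1,1))
  P = {1,3}:  v_{1} + v_{3} = v_{2} + v_{5} + v_{6}  ⇒ sig = (2;(1,1,1))
  P = {6,7}:  v_{6} + v_{7} = 2·v_{0}  ⇒ sig = (2;(2))
  P = {3,6}:  v_{3} + v_{6} = 2·v_{2} + 2·v_{5}  ⇒ sig = (2;(2,2))
  P = {1,7}:  v_{1} + v_{7} = 3·v_{0}  ⇒ sig = (2;(3))
  P = {0,2,5}:  v_{0} + v_{2} + v_{5} = v_{6}  ⇒ sig = (3;(1))
  P = {2,4,5}:  v_{2} + v_{4} + v_{5} = v_{3}  ⇒ sig = (3;(1))
  P = {2,5,7}:  v_{2} + v_{5} + v_{7} = v_{0}  ⇒ sig = (3;(1))
  P = {1,2,5}:  v_{1} + v_{2} + v_{5} = 2·v_{6}  ⇒ sig = (3;(2))

Hence PRS(X_Σ) =
    |P|=2: 10 collections, coeffs (), (), (1), (1), (1,1), (1,1), (1,1,1), (2), (2,2), (3)
    |P|=3: 4 collections, coeffs (1), (1), (1), (2)


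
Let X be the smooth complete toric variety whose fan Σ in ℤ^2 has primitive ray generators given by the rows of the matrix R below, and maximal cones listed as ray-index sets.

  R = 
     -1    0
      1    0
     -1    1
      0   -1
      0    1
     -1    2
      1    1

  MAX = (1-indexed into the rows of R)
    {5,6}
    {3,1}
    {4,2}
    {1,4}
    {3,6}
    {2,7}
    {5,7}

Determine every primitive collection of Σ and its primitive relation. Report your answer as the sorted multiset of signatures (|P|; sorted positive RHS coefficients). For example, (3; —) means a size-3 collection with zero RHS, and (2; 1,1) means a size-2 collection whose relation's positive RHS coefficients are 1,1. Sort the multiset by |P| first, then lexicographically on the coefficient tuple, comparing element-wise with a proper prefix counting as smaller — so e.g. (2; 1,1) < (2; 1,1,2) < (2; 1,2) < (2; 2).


Δ(Σ) — 7 vertices, 14 min non-faces:

  P = {1,2}:  v_{1} + v_{2} = 0 ; sig = (2; —)
  P = {4,5}:  v_{4} + v_{5} = 0 ; sig = (2; —)
  P = {1,5}:  v_{1} + v_{5} = v_{3} ; sig = (2; 1)
  P = {1,7}:  v_{1} + v_{7} = v_{5} ; sig = (2; 1)
  P = {2,3}:  v_{2} + v_{3} = v_{5} ; sig = (2; 1)
  P = {2,5}:  v_{2} + v_{5} = v_{7} ; sig = (2; 1)
  P = {3,4}:  v_{3} + v_{4} = v_{1} ; sig = (2; 1)
  P = {3,5}:  v_{3} + v_{5} = v_{6} ; sig = (2; 1)
  P = {4,6}:  v_{4} + v_{6} = v_{3} ; sig = (2; 1)
  P = {4,7}:  v_{4} + v_{7} = v_{2} ; sig = (2; 1)
  P = {1,6}:  v_{1} + v_{6} = 2·v_{3} ; sig = (2; 2)
  P = {2,6}:  v_{2} + v_{6} = 2·v_{5} ; sig = (2; 2)
  P = {3,7}:  v_{3} + v_{7} = 2·v_{5} ; sig = (2; 2)
  P = {6,7}:  v_{6} + v_{7} = 3·v_{5} ; sig = (2; 3)

Signatures (|P|; sorted positive RHS coefficients), sorted:
[(2; —), (2; —), (2; 1), (2; 1), (2; 1), (2; 1), (2; 1), (2; 1), (2; 1), (2; 1), (2; 2), (2; 2), (2; 2), (2; 3)]


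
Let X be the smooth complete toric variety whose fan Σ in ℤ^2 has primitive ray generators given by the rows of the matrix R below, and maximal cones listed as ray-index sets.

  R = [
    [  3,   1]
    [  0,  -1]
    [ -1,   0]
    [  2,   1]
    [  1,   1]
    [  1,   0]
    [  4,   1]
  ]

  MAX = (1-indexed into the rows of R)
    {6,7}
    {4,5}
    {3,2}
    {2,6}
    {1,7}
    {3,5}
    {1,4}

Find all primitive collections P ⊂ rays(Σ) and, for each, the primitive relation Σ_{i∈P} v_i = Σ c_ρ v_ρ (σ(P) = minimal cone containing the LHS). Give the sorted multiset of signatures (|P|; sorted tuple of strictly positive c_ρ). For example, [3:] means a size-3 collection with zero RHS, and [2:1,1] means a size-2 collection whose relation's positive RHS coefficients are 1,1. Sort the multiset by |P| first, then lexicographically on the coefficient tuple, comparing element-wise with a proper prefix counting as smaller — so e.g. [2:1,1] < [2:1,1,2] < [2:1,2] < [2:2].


|primitive collections| = 14. Relations:

  • {3,6}:  v_{3} + v_{6} = 0 ; sig = [2:]
  • {1,3}:  v_{1} + v_{3} = v_{4} ; sig = [2:1]
  • {1,6}:  v_{1} + v_{6} = v_{7} ; sig = [2:1]
  • {2,5}:  v_{2} + v_{5} = v_{6} ; sig = [2:1]
  • {3,4}:  v_{3} + v_{4} = v_{5} ; sig = [2:1]
  • {3,7}:  v_{3} + v_{7} = v_{1} ; sig = [2:1]
  • {4,6}:  v_{4} + v_{6} = v_{1} ; sig = [2:1]
  • {5,6}:  v_{5} + v_{6} = v_{4} ; sig = [2:1]
  • {5,7}:  v_{5} + v_{7} = v_{1} + v_{4} ; sig = [2:1,1]
  • {1,5}:  v_{1} + v_{5} = 2·v_{4} ; sig = [2:2]
  • {2,4}:  v_{2} + v_{4} = 2·v_{6} ; sig = [2:2]
  • {4,7}:  v_{4} + v_{7} = 2·v_{1} ; sig = [2:2]
  • {1,2}:  v_{1} + v_{2} = 3·v_{6} ; sig = [2:3]
  • {2,7}:  v_{2} + v_{7} = 4·v_{6} ; sig = [2:4]

Hence PRS(X_Σ) =
    |P|=2: 14 collections, coeffs (), (1), (1), (1), (1), (1), (1), (1), (1,1), (2), (2), (2), (3), (4)


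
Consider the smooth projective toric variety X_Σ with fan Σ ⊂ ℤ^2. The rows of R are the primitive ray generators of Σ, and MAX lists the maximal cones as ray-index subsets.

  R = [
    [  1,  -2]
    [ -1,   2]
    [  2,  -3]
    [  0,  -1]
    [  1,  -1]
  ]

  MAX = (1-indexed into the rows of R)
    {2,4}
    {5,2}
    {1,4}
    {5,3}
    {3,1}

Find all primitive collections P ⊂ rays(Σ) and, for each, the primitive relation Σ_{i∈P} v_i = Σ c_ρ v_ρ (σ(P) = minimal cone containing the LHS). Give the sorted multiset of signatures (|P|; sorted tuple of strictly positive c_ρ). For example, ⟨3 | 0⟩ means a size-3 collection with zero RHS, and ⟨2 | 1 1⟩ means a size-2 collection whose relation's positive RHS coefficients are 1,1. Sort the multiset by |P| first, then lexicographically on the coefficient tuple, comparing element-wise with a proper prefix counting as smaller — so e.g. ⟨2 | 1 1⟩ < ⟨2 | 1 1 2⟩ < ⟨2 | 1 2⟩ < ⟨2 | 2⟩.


5 minimal non-faces of Δ(Σ) (on 5 rays):

  • {1,2}:  v_{1} + v_{2} = 0 — sig = ⟨2 | 0⟩
  • {1,5}:  v_{1} + v_{5} = v_{3} — sig = ⟨2 | 1⟩
  • {2,3}:  v_{2} + v_{3} = v_{5} — sig = ⟨2 | 1⟩
  • {4,5}:  v_{4} + v_{5} = v_{1} — sig = ⟨2 | 1⟩
  • {3,4}:  v_{3} + v_{4} = 2·v_{1} — sig = ⟨2 | 2⟩

so the primitive-relation signature multiset is
    |P|=2: 5 collections, coeffs (), (1), (1), (1), (2)


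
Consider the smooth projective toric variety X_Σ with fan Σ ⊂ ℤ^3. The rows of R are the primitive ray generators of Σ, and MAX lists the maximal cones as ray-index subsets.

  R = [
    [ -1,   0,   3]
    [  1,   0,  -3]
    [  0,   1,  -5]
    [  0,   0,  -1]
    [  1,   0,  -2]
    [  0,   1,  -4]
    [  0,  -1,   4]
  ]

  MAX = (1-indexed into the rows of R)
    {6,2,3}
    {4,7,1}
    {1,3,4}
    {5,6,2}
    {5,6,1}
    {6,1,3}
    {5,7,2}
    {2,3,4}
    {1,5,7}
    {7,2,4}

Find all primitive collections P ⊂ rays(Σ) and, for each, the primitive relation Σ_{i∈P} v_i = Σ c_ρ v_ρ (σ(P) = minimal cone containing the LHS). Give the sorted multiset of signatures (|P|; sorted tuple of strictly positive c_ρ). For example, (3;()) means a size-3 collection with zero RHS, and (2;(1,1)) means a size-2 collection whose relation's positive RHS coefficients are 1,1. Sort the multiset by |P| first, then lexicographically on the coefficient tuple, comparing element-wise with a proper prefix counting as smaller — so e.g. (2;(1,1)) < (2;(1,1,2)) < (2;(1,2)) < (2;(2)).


Primitive collections (6):

  • {1,2}:  v_{1} + v_{2} = 0 — sig = (2;())
  • {6,7}:  v_{6} + v_{7} = 0 — sig = (2;())
  • {3,7}:  v_{3} + v_{7} = v_{4} — sig = (2;(1))
  • {4,5}:  v_{4} + v_{5} = v_{2} — sig = (2;(1))
  • {4,6}:  v_{4} + v_{6} = v_{3} — sig = (2;(1))
  • {3,5}:  v_{3} + v_{5} = v_{2} + v_{6} — sig = (2;(1,1))

Sorted signature multiset PRS(X):
    |P|=2: 6 collections, coeffs (), (), (1), (1), (1), (1,1)


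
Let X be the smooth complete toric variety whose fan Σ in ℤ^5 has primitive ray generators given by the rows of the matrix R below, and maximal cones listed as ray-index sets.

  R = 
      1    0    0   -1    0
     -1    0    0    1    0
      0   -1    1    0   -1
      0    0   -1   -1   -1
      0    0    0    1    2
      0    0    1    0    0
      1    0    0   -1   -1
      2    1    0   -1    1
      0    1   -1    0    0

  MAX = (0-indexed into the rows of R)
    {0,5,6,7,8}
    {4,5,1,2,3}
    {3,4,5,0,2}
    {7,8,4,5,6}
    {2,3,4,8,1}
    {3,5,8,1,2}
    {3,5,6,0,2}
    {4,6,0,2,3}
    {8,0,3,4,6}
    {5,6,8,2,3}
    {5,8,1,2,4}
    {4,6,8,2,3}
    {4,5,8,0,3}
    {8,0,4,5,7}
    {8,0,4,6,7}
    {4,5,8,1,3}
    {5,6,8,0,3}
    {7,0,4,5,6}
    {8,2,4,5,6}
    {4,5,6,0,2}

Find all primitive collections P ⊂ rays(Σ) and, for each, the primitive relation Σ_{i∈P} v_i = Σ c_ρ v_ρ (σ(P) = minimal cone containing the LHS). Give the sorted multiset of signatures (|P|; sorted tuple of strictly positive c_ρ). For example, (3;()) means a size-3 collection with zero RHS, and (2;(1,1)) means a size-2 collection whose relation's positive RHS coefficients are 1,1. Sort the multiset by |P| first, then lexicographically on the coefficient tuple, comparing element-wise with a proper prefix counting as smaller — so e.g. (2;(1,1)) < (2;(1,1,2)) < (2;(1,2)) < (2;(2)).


|primitive collections| = 9. Relations:

  P = {0,1}:  v_{0} + v_{1} = 0  ⇒ sig = (2;())
  P = {1,6}:  v_{1} + v_{6} = v_{2} + v_{8}  ⇒ sig = (2;(1,1))
  P = {1,7}:  v_{1} + v_{7} = v_{4} + v_{5} + v_{6} + v_{8}  ⇒ sig = (2;(1,1,1,1))
  P = {2,7}:  v_{2} + v_{7} = v_{4} + v_{5} + 2·v_{6}  ⇒ sig = (2;(1,1,2))
  P = {3,7}:  v_{3} + v_{7} = 2·v_{0} + v_{8}  ⇒ sig = (2;(1,2))
  P = {0,2,8}:  v_{0} + v_{2} + v_{8} = v_{6}  ⇒ sig = (3;(1))
  P = {3,4,5,6}:  v_{3} + v_{4} + v_{5} + v_{6} = v_{0}  ⇒ sig = (4;(1))
  P = {2,3,4,5,8}:  v_{2} + v_{3} + v_{4} + v_{5} + v_{8} = 0  ⇒ sig = (5;())
  P = {0,4,5,6,8}:  v_{0} + v_{4} + v_{5} + v_{6} + v_{8} = v_{7}  ⇒ sig = (5;(1))

so the primitive-relation signature multiset is
{ (2;()),  (2;(1,1)),  (2;(1,1,1,1)),  (2;(1,1,2)),  (2;(1,2)),  (3;(1)),  (4;(1)),  (5;()),  (5;(1)) }


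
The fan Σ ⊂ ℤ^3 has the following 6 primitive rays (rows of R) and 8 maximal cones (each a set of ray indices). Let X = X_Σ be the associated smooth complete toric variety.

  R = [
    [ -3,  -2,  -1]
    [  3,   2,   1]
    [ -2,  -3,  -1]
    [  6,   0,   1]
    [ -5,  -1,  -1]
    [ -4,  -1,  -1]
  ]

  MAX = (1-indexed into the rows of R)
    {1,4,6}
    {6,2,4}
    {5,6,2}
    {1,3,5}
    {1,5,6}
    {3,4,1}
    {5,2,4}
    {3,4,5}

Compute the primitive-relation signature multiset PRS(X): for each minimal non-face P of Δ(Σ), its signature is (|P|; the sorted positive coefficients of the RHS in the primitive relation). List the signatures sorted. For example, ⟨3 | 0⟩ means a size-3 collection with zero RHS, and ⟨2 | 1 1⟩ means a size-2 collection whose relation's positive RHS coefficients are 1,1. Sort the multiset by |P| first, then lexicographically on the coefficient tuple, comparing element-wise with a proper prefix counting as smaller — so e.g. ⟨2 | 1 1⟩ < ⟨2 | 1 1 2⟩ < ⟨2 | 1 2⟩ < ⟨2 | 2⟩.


|primitive collections| = 5. Relations:

  P={1,2}:  v_{1} + v_{2} = 0  ⟹  sig = ⟨2 | 0⟩
  P={2,3}:  v_{2} + v_{3} = v_{4} + v_{5}  ⟹  sig = ⟨2 | 1 1⟩
  P={3,6}:  v_{3} + v_{6} = 2·v_{1}  ⟹  sig = ⟨2 | 2⟩
  P={1,4,5}:  v_{1} + v_{4} + v_{5} = v_{3}  ⟹  sig = ⟨3 | 1⟩
  P={4,5,6}:  v_{4} + v_{5} + v_{6} = v_{1}  ⟹  sig = ⟨3 | 1⟩

so the primitive-relation signature multiset is
{ ⟨2 | 0⟩,  ⟨2 | 1 1⟩,  ⟨2 | 2⟩,  ⟨3 | 1⟩ ×2 }


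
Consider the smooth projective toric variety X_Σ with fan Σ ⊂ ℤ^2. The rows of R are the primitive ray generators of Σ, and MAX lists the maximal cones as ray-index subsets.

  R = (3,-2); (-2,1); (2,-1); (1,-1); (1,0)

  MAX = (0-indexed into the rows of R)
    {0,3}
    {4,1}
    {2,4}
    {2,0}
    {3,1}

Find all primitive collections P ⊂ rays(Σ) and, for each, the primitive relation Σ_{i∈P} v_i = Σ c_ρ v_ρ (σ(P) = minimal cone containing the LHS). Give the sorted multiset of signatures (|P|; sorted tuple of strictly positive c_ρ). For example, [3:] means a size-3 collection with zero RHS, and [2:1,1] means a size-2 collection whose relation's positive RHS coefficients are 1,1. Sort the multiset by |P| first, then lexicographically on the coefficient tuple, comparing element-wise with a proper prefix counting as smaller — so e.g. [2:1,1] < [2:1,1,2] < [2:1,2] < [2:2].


Σ has 5 primitive collections:

  • {1,2}:  v_{1} + v_{2} = 0  →  sig = [2:]
  • {0,1}:  v_{0} + v_{1} = v_{3}  →  sig = [2:1]
  • {2,3}:  v_{2} + v_{3} = v_{0}  →  sig = [2:1]
  • {3,4}:  v_{3} + v_{4} = v_{2}  →  sig = [2:1]
  • {0,4}:  v_{0} + v_{4} = 2·v_{2}  →  sig = [2:2]

Sorted signature multiset PRS(X):
[[2:], [2:1], [2:1], [2:1], [2:2]]


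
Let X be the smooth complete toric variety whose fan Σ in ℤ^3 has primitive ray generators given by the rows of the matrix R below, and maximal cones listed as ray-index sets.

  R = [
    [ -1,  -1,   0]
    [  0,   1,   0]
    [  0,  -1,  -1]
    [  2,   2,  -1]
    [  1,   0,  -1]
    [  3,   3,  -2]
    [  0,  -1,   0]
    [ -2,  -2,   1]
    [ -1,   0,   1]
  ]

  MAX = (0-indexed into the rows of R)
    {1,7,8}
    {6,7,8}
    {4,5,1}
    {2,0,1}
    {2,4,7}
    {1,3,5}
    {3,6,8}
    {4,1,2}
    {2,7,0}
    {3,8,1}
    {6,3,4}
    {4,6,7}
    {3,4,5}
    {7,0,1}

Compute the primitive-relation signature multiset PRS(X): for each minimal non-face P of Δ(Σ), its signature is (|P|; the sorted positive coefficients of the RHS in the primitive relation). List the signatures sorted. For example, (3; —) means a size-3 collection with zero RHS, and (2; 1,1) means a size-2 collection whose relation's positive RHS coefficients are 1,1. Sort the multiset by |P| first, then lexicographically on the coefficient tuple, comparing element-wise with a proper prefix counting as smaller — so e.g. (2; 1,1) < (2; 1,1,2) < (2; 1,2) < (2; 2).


Minimal non-faces — 18 found among 9 rays, 14 max cones:

  • {1,6}:  v_{1} + v_{6} = 0  ⇒ sig = (2; —)
  • {3,7}:  v_{3} + v_{7} = 0  ⇒ sig = (2; —)
  • {4,8}:  v_{4} + v_{8} = 0  ⇒ sig = (2; —)
  • {0,4}:  v_{0} + v_{4} = v_{2}  ⇒ sig = (2; 1)
  • {2,8}:  v_{2} + v_{8} = v_{0}  ⇒ sig = (2; 1)
  • {0,3}:  v_{0} + v_{3} = v_{1} + v_{4}  ⇒ sig = (2; 1,1)
  • {0,6}:  v_{0} + v_{6} = v_{4} + v_{7}  ⇒ sig = (2; 1,1)
  • {0,8}:  v_{0} + v_{8} = v_{1} + v_{7}  ⇒ sig = (2; 1,1)
  • {5,6}:  v_{5} + v_{6} = v_{3} + v_{4}  ⇒ sig = (2; 1,1)
  • {5,7}:  v_{5} + v_{7} = v_{1} + v_{4}  ⇒ sig = (2; 1,1)
  • {5,8}:  v_{5} + v_{8} = v_{1} + v_{3}  ⇒ sig = (2; 1,1)
  • {2,3}:  v_{2} + v_{3} = v_{1} + 2·v_{4}  ⇒ sig = (2; 1,2)
  • {2,6}:  v_{2} + v_{6} = 2·v_{4} + v_{7}  ⇒ sig = (2; 1,2)
  • {0,5}:  v_{0} + v_{5} = 2·v_{1} + 2·v_{4}  ⇒ sig = (2; 2,2)
  • {2,5}:  v_{2} + v_{5} = 2·v_{1} + 3·v_{4}  ⇒ sig = (2; 2,3)
  • {1,3,4}:  v_{1} + v_{3} + v_{4} = v_{5}  ⇒ sig = (3; 1)
  • {1,4,7}:  v_{1} + v_{4} + v_{7} = v_{0}  ⇒ sig = (3; 1)
  • {1,2,7}:  v_{1} + v_{2} + v_{7} = 2·v_{0}  ⇒ sig = (3; 2)

Sorted signature multiset PRS(X):
{ (2; —) ×3,  (2; 1) ×2,  (2; 1,1) ×6,  (2; 1,2) ×2,  (2; 2,2),  (2; 2,3),  (3; 1) ×2,  (3; 2) }


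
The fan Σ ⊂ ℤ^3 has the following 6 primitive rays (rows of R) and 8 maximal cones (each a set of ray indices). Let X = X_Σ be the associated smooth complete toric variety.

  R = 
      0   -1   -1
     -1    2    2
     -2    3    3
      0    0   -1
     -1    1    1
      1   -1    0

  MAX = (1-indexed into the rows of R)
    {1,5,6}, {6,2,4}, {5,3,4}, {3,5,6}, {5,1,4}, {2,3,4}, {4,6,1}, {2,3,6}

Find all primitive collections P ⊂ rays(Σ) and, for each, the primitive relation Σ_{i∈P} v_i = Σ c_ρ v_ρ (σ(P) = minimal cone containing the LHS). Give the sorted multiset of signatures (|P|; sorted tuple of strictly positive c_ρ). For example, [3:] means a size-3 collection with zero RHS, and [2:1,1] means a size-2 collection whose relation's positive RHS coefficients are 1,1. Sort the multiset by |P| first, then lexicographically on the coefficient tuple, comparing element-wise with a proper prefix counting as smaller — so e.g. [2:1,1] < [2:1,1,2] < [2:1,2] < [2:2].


|primitive collections| = 5. Relations:

  • {1,2}:  v_{1} + v_{2} = v_{5}  ⟹  sig = [2:1]
  • {2,5}:  v_{2} + v_{5} = v_{3}  ⟹  sig = [2:1]
  • {1,3}:  v_{1} + v_{3} = 2·v_{5}  ⟹  sig = [2:2]
  • {4,5,6}:  v_{4} + v_{5} + v_{6} = 0  ⟹  sig = [3:]
  • {3,4,6}:  v_{3} + v_{4} + v_{6} = v_{2}  ⟹  sig = [3:1]

Signatures (|P|; sorted positive RHS coefficients), sorted:
    |P|=2: 3 collections, coeffs (1), (1), (2)
    |P|=3: 2 collections, coeffs (), (1)


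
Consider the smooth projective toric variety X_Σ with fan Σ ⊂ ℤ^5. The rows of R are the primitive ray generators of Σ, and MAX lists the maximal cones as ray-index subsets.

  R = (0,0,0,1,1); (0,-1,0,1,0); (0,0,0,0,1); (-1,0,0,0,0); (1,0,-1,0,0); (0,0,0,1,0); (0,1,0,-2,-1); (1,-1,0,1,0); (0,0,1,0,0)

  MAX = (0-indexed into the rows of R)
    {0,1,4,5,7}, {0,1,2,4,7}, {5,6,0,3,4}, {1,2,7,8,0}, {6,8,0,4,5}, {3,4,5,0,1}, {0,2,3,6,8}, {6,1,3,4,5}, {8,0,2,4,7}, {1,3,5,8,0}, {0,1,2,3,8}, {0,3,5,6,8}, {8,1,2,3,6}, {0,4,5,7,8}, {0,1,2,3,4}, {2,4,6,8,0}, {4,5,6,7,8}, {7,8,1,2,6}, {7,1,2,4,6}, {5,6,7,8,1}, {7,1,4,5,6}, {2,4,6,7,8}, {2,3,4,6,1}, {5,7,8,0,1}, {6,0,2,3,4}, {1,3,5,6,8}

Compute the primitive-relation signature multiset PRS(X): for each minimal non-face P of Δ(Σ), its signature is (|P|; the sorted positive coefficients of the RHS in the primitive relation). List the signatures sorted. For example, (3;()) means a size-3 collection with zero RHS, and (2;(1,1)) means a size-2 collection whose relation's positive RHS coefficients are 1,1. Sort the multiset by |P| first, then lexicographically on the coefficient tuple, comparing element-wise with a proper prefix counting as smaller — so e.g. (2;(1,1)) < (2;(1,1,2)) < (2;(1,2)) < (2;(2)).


|primitive collections| = 6. Relations:

  {2,5}:  v_{2} + v_{5} = v_{0}  ⟹  sig = (2;(1))
  {3,7}:  v_{3} + v_{7} = v_{1}  ⟹  sig = (2;(1))
  {0,1,6}:  v_{0} + v_{1} + v_{6} = 0  ⟹  sig = (3;())
  {3,4,8}:  v_{3} + v_{4} + v_{8} = 0  ⟹  sig = (3;())
  {1,4,8}:  v_{1} + v_{4} + v_{8} = v_{7}  ⟹  sig = (3;(1))
  {0,6,7}:  v_{0} + v_{6} + v_{7} = v_{4} + v_{8}  ⟹  sig = (3;(1,1))

Signatures (|P|; sorted positive RHS coefficients), sorted:
{ (2;(1)) ×2,  (3;()) ×2,  (3;(1)),  (3;(1,1)) }


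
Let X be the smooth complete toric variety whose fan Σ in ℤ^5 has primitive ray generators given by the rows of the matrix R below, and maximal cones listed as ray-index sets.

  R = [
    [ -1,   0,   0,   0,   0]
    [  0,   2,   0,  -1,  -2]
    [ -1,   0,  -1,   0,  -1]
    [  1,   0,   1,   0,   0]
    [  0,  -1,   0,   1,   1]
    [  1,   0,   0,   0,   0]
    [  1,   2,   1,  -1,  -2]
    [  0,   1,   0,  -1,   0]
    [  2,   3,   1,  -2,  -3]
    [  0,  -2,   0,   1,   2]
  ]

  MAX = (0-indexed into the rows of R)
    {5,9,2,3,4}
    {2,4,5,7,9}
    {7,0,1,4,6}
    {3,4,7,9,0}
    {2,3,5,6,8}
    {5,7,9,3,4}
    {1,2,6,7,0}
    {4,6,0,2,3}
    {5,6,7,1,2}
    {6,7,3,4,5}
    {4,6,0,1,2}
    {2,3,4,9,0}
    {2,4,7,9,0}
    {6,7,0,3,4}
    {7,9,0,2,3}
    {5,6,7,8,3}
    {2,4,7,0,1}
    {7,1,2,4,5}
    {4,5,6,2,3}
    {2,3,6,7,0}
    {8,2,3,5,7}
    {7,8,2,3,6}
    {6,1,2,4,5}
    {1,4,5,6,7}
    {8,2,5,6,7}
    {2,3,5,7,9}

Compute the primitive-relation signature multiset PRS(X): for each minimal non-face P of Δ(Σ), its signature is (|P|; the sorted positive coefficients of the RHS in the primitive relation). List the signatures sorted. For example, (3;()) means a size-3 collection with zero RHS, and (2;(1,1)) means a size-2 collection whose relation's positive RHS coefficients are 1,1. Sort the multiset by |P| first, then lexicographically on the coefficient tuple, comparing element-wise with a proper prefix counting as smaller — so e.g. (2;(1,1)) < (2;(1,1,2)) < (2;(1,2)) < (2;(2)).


Δ(Σ) — 10 vertices, 11 min non-faces:

  P={0,5}:  v_{0} + v_{5} = 0  ⟹  sig = (2;())
  P={1,9}:  v_{1} + v_{9} = 0  ⟹  sig = (2;())
  P={1,3}:  v_{1} + v_{3} = v_{6}  ⟹  sig = (2;(1))
  P={6,9}:  v_{6} + v_{9} = v_{3}  ⟹  sig = (2;(1))
  P={4,8}:  v_{4} + v_{8} = v_{5} + v_{6}  ⟹  sig = (2;(1,1))
  P={0,8}:  v_{0} + v_{8} = v_{2} + v_{3} + v_{6} + v_{7}  ⟹  sig = (2;(1,1,1,1))
  P={1,8}:  v_{1} + v_{8} = v_{2} + v_{5} + 2·v_{6} + v_{7}  ⟹  sig = (2;(1,1,1,2))
  P={8,9}:  v_{8} + v_{9} = v_{2} + 2·v_{3} + v_{5} + v_{7}  ⟹  sig = (2;(1,1,1,2))
  P={2,3,4,7}:  v_{2} + v_{3} + v_{4} + v_{7} = 0  ⟹  sig = (4;())
  P={2,4,6,7}:  v_{2} + v_{4} + v_{6} + v_{7} = v_{1}  ⟹  sig = (4;(1))
  P={2,3,5,6,7}:  v_{2} + v_{3} + v_{5} + v_{6} + v_{7} = v_{8}  ⟹  sig = (5;(1))

so the primitive-relation signature multiset is
    |P|=2: 8 collections, coeffs (), (), (1), (1), (1,1), (1,1,1,1), (1,1,1,2), (1,1,1,2)
    |P|=4: 2 collections, coeffs (), (1)
    |P|=5: 1 collection, coeffs (1)


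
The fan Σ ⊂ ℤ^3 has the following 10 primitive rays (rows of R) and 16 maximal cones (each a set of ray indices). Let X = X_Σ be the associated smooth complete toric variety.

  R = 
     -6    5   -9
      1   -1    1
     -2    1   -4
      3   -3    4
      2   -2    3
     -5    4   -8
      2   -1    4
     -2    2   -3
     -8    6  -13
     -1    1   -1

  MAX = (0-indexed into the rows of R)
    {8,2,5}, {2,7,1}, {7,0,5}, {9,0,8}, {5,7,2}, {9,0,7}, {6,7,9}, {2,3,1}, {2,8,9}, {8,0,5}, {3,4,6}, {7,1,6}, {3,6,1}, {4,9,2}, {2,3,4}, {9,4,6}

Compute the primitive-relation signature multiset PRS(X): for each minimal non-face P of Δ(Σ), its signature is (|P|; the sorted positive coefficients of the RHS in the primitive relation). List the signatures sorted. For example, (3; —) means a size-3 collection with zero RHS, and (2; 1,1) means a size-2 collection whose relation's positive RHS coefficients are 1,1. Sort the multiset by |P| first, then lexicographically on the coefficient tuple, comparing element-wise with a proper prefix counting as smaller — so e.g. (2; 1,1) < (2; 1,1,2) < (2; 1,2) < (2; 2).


Σ has 22 primitive collections:

  P={1,9}:  v_{1} + v_{9} = 0  ⇒ sig = (2; —)
  P={2,6}:  v_{2} + v_{6} = 0  ⇒ sig = (2; —)
  P={4,7}:  v_{4} + v_{7} = 0  ⇒ sig = (2; —)
  P={0,1}:  v_{0} + v_{1} = v_{5}  ⇒ sig = (2; 1)
  P={0,2}:  v_{0} + v_{2} = v_{8}  ⇒ sig = (2; 1)
  P={1,4}:  v_{1} + v_{4} = v_{3}  ⇒ sig = (2; 1)
  P={3,5}:  v_{3} + v_{5} = v_{2}  ⇒ sig = (2; 1)
  P={3,7}:  v_{3} + v_{7} = v_{1}  ⇒ sig = (2; 1)
  P={3,9}:  v_{3} + v_{9} = v_{4}  ⇒ sig = (2; 1)
  P={5,9}:  v_{5} + v_{9} = v_{0}  ⇒ sig = (2; 1)
  P={6,8}:  v_{6} + v_{8} = v_{0}  ⇒ sig = (2; 1)
  P={0,3}:  v_{0} + v_{3} = v_{2} + v_{9}  ⇒ sig = (2; 1,1)
  P={1,5}:  v_{1} + v_{5} = v_{2} + v_{7}  ⇒ sig = (2; 1,1)
  P={1,8}:  v_{1} + v_{8} = v_{2} + v_{5}  ⇒ sig = (2; 1,1)
  P={4,5}:  v_{4} + v_{5} = v_{2} + v_{9}  ⇒ sig = (2; 1,1)
  P={5,6}:  v_{5} + v_{6} = v_{7} + v_{9}  ⇒ sig = (2; 1,1)
  P={0,4}:  v_{0} + v_{4} = v_{2} + 2·v_{9}  ⇒ sig = (2; 1,2)
  P={0,6}:  v_{0} + v_{6} = v_{7} + 2·v_{9}  ⇒ sig = (2; 1,2)
  P={3,8}:  v_{3} + v_{8} = 2·v_{2} + v_{9}  ⇒ sig = (2; 1,2)
  P={7,8}:  v_{7} + v_{8} = 2·v_{5}  ⇒ sig = (2; 2)
  P={4,8}:  v_{4} + v_{8} = 2·v_{2} + 2·v_{9}  ⇒ sig = (2; 2,2)
  P={2,7,9}:  v_{2} + v_{7} + v_{9} = v_{5}  ⇒ sig = (3; 1)

Hence PRS(X_Σ) =
    |P|=2: 21 collections, coeffs (), (), (), (1), (1), (1), (1), (1), (1), (1), (1), (1,1), (1,1), (1,1), (1,1), (1,1), (1,2), (1,2), (1,2), (2), (2,2)
    |P|=3: 1 collection, coeffs (1)


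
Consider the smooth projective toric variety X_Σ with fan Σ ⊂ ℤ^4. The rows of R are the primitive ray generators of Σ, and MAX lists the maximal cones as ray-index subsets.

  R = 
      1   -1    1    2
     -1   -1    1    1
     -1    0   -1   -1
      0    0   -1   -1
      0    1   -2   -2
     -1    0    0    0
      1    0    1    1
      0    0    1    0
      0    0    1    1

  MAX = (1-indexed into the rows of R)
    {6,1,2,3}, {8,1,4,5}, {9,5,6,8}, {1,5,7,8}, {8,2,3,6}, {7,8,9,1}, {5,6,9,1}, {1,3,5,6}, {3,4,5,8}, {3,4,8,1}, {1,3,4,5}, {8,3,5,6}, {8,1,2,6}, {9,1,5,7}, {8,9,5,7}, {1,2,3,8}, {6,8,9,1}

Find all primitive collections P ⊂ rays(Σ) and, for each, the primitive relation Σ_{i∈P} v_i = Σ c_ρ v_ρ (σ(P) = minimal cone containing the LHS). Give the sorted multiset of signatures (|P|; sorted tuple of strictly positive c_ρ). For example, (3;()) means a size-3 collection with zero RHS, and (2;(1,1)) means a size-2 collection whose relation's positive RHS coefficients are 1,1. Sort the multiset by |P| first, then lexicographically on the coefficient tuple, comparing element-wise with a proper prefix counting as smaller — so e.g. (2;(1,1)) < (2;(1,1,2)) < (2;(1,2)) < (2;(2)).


Minimal non-faces — 14 found among 9 rays, 17 max cones:

  • {3,7}:  v_{3} + v_{7} = 0 — sig = (2;())
  • {4,9}:  v_{4} + v_{9} = 0 — sig = (2;())
  • {2,5}:  v_{2} + v_{5} = v_{3} — sig = (2;(1))
  • {3,9}:  v_{3} + v_{9} = v_{6} — sig = (2;(1))
  • {4,6}:  v_{4} + v_{6} = v_{3} — sig = (2;(1))
  • {6,7}:  v_{6} + v_{7} = v_{9} — sig = (2;(1))
  • {2,7}:  v_{2} + v_{7} = v_{1} + v_{6} + v_{8} — sig = (2;(1,1,1))
  • {4,7}:  v_{4} + v_{7} = v_{1} + v_{5} + v_{8} — sig = (2;(1,1,1))
  • {2,4}:  v_{2} + v_{4} = v_{1} + 2·v_{3} + v_{8} — sig = (2;(1,1,2))
  • {2,9}:  v_{2} + v_{9} = v_{1} + 2·v_{6} + v_{8} — sig = (2;(1,1,2))
  • {1,5,6,8}:  v_{1} + v_{5} + v_{6} + v_{8} = 0 — sig = (4;())
  • {1,3,5,8}:  v_{1} + v_{3} + v_{5} + v_{8} = v_{4} — sig = (4;(1))
  • {1,3,6,8}:  v_{1} + v_{3} + v_{6} + v_{8} = v_{2} — sig = (4;(1))
  • {1,5,8,9}:  v_{1} + v_{5} + v_{8} + v_{9} = v_{7} — sig = (4;(1))

Sorted signature multiset PRS(X):
    (2;())
    (2;())
    (2;(1))
    (2;(1))
    (2;(1))
    (2;(1))
    (2;(1,1,1))
    (2;(1,1,1))
    (2;(1,1,2))
    (2;(1,1,2))
    (4;())
    (4;(1))
    (4;(1))
    (4;(1))


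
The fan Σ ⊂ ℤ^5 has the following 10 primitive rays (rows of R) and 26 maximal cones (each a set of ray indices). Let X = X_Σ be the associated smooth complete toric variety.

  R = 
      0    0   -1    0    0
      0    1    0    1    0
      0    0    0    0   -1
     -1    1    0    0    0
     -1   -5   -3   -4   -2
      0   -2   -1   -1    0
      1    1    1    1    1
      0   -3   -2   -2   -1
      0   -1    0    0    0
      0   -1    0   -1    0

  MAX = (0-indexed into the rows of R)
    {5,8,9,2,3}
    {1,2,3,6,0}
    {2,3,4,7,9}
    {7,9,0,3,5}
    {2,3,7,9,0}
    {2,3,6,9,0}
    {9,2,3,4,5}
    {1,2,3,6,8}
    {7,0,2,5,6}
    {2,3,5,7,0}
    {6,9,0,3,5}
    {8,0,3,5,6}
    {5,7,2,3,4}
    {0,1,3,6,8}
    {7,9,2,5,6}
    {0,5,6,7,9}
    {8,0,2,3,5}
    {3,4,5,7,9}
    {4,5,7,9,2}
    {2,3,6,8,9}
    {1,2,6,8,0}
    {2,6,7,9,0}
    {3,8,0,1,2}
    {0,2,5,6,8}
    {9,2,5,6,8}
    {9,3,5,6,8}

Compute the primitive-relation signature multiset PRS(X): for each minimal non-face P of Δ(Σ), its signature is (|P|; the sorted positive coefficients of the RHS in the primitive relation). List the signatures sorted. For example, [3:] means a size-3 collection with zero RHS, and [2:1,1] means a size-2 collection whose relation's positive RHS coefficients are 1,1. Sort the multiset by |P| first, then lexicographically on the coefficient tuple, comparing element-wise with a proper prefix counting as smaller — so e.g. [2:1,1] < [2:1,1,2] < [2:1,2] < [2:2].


Primitive collections (14):

  P = {1,9}:  v_{1} + v_{9} = 0  →  sig = [2:]
  P = {1,5}:  v_{1} + v_{5} = v_{0} + v_{8}  →  sig = [2:1,1]
  P = {4,6}:  v_{4} + v_{6} = v_{7} + v_{9}  →  sig = [2:1,1]
  P = {1,7}:  v_{1} + v_{7} = v_{0} + v_{2} + v_{5}  →  sig = [2:1,1,1]
  P = {1,4}:  v_{1} + v_{4} = v_{2} + v_{3} + v_{5} + v_{7}  →  sig = [2:1,1,1,1]
  P = {4,8}:  v_{4} + v_{8} = 2·v_{2} + v_{3} + 3·v_{5} + v_{9}  →  sig = [2:1,1,2,3]
  P = {0,4}:  v_{0} + v_{4} = v_{3} + 2·v_{7}  →  sig = [2:1,2]
  P = {7,8}:  v_{7} + v_{8} = v_{2} + 2·v_{5}  →  sig = [2:1,2]
  P = {0,8,9}:  v_{0} + v_{8} + v_{9} = v_{5}  →  sig = [3:1]
  P = {3,6,7}:  v_{3} + v_{6} + v_{7} = v_{0} + v_{9}  →  sig = [3:1,1]
  P = {2,3,5,6}:  v_{2} + v_{3} + v_{5} + v_{6} = 0  →  sig = [4:]
  P = {0,2,5,9}:  v_{0} + v_{2} + v_{5} + v_{9} = v_{7}  →  sig = [4:1]
  P = {0,2,3,6,8}:  v_{0} + v_{2} + v_{3} + v_{6} + v_{8} = v_{1}  →  sig = [5:1]
  P = {2,3,5,7,9}:  v_{2} + v_{3} + v_{5} + v_{7} + v_{9} = v_{4}  →  sig = [5:1]

so the primitive-relation signature multiset is
{ [2:],  [2:1,1] ×2,  [2:1,1,1],  [2:1,1,1,1],  [2:1,1,2,3],  [2:1,2] ×2,  [3:1],  [3:1,1],  [4:],  [4:1],  [5:1] ×2 }


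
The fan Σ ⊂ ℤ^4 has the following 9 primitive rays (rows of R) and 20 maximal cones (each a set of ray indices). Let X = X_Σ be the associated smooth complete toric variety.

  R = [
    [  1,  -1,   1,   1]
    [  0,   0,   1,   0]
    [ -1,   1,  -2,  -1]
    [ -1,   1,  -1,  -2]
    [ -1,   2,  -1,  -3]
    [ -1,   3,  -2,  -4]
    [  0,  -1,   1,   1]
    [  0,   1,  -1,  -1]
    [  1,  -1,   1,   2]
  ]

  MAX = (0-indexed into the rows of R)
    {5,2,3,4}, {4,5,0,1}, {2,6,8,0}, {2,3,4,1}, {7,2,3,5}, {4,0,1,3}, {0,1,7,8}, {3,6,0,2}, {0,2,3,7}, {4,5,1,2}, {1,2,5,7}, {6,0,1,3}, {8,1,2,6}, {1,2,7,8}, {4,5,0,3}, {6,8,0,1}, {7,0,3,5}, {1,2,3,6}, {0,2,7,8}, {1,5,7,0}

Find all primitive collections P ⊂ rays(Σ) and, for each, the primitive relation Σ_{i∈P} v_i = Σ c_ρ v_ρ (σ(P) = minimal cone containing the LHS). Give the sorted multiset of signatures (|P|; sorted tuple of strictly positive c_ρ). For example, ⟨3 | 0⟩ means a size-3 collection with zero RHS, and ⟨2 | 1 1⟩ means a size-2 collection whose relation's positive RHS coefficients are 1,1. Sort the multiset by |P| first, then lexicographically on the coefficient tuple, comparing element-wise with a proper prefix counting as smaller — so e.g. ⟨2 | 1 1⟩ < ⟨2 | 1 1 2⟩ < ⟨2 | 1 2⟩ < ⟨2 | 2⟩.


Primitive collections (12):

  {3,8}:  v_{3} + v_{8} = 0 — sig = ⟨2 | 0⟩
  {6,7}:  v_{6} + v_{7} = 0 — sig = ⟨2 | 0⟩
  {4,7}:  v_{4} + v_{7} = v_{5} — sig = ⟨2 | 1⟩
  {5,6}:  v_{5} + v_{6} = v_{4} — sig = ⟨2 | 1⟩
  {4,6}:  v_{4} + v_{6} = v_{1} + v_{3} — sig = ⟨2 | 1 1⟩
  {4,8}:  v_{4} + v_{8} = v_{1} + v_{7} — sig = ⟨2 | 1 1⟩
  {5,8}:  v_{5} + v_{8} = v_{1} + 2·v_{7} — sig = ⟨2 | 1 2⟩
  {0,1,2}:  v_{0} + v_{1} + v_{2} = 0 — sig = ⟨3 | 0⟩
  {1,3,7}:  v_{1} + v_{3} + v_{7} = v_{4} — sig = ⟨3 | 1⟩
  {0,2,4}:  v_{0} + v_{2} + v_{4} = v_{3} + v_{7} — sig = ⟨3 | 1 1⟩
  {0,2,5}:  v_{0} + v_{2} + v_{5} = v_{3} + 2·v_{7} — sig = ⟨3 | 1 2⟩
  {1,3,5}:  v_{1} + v_{3} + v_{5} = 2·v_{4} — sig = ⟨3 | 2⟩

so the primitive-relation signature multiset is
    ⟨2 | 0⟩
    ⟨2 | 0⟩
    ⟨2 | 1⟩
    ⟨2 | 1⟩
    ⟨2 | 1 1⟩
    ⟨2 | 1 1⟩
    ⟨2 | 1 2⟩
    ⟨3 | 0⟩
    ⟨3 | 1⟩
    ⟨3 | 1 1⟩
    ⟨3 | 1 2⟩
    ⟨3 | 2⟩


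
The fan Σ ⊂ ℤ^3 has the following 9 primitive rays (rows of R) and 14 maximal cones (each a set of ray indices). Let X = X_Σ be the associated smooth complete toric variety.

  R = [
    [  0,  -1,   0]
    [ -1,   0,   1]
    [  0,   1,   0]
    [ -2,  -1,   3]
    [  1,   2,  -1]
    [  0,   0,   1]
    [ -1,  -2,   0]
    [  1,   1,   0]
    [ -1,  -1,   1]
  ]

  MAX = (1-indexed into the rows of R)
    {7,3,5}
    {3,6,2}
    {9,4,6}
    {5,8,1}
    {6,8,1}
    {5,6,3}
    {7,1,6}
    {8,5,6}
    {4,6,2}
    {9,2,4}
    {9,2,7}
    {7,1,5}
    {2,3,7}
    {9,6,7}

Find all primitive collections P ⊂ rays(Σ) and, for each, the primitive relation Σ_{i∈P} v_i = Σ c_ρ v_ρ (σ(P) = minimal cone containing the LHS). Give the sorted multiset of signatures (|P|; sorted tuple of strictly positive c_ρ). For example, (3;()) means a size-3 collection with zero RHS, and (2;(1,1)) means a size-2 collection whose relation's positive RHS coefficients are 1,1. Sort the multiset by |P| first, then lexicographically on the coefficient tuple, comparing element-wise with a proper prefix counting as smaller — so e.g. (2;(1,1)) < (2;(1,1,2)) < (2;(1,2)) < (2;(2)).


20 collections generate NE(X_Σ); each relation:

  • {1,3}:  v_{1} + v_{3} = 0 ; sig = (2;())
  • {1,2}:  v_{1} + v_{2} = v_{9} ; sig = (2;(1))
  • {3,9}:  v_{3} + v_{9} = v_{2} ; sig = (2;(1))
  • {5,9}:  v_{5} + v_{9} = v_{3} ; sig = (2;(1))
  • {7,8}:  v_{7} + v_{8} = v_{1} ; sig = (2;(1))
  • {8,9}:  v_{8} + v_{9} = v_{6} ; sig = (2;(1))
  • {1,9}:  v_{1} + v_{9} = v_{6} + v_{7} ; sig = (2;(1,1))
  • {2,8}:  v_{2} + v_{8} = v_{3} + v_{6} ; sig = (2;(1,1))
  • {3,8}:  v_{3} + v_{8} = v_{5} + v_{6} ; sig = (2;(1,1))
  • {4,5}:  v_{4} + v_{5} = v_{2} + v_{3} + v_{6} ; sig = (2;(1,1,1))
  • {1,4}:  v_{1} + v_{4} = v_{6} + 2·v_{9} ; sig = (2;(1,2))
  • {3,4}:  v_{3} + v_{4} = 2·v_{2} + v_{6} ; sig = (2;(1,2))
  • {4,8}:  v_{4} + v_{8} = v_{2} + 2·v_{6} ; sig = (2;(1,2))
  • {2,5}:  v_{2} + v_{5} = 2·v_{3} ; sig = (2;(2))
  • {4,7}:  v_{4} + v_{7} = 3·v_{9} ; sig = (2;(3))
  • {5,6,7}:  v_{5} + v_{6} + v_{7} = 0 ; sig = (3;())
  • {1,5,6}:  v_{1} + v_{5} + v_{6} = v_{8} ; sig = (3;(1))
  • {2,6,9}:  v_{2} + v_{6} + v_{9} = v_{4} ; sig = (3;(1))
  • {3,6,7}:  v_{3} + v_{6} + v_{7} = v_{9} ; sig = (3;(1))
  • {2,6,7}:  v_{2} + v_{6} + v_{7} = 2·v_{9} ; sig = (3;(2))

so the primitive-relation signature multiset is
[(2;()), (2;(1)), (2;(1)), (2;(1)), (2;(1)), (2;(1)), (2;(1,1)), (2;(1,1)), (2;(1,1)), (2;(1,1,1)), (2;(1,2)), (2;(1,2)), (2;(1,2)), (2;(2)), (2;(3)), (3;()), (3;(1)), (3;(1)), (3;(1)), (3;(2))]


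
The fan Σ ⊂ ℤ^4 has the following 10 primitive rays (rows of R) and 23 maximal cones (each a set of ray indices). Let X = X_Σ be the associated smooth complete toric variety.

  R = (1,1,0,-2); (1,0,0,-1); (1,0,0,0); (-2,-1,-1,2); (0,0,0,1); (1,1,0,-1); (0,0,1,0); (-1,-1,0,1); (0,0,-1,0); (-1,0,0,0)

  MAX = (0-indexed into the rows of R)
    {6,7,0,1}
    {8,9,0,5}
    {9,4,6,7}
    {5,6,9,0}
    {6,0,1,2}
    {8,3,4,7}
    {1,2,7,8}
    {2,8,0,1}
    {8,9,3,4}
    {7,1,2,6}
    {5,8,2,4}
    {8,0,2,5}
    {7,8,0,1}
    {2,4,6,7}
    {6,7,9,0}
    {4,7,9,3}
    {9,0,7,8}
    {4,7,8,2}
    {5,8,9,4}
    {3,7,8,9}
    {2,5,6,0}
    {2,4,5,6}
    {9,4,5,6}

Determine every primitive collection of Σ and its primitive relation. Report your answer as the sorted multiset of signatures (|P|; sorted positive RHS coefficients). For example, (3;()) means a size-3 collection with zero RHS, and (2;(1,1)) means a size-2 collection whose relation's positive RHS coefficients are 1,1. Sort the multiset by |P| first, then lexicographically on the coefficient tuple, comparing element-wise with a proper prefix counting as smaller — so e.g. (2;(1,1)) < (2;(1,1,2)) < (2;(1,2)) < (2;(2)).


Δ(Σ) — 10 vertices, 14 min non-faces:

  P={2,9}:  v_{2} + v_{9} = 0  so sig = (2;())
  P={5,7}:  v_{5} + v_{7} = 0  so sig = (2;())
  P={6,8}:  v_{6} + v_{8} = 0  so sig = (2;())
  P={0,4}:  v_{0} + v_{4} = v_{5}  so sig = (2;(1))
  P={1,4}:  v_{1} + v_{4} = v_{2}  so sig = (2;(1))
  P={0,3}:  v_{0} + v_{3} = v_{8} + v_{9}  so sig = (2;(1,1))
  P={1,3}:  v_{1} + v_{3} = v_{7} + v_{8}  so sig = (2;(1,1))
  P={1,5}:  v_{1} + v_{5} = v_{0} + v_{2}  so sig = (2;(1,1))
  P={1,9}:  v_{1} + v_{9} = v_{0} + v_{7}  so sig = (2;(1,1))
  P={2,3}:  v_{2} + v_{3} = v_{4} + v_{7} + v_{8}  so sig = (2;(1,1,1))
  P={3,5}:  v_{3} + v_{5} = v_{4} + v_{8} + v_{9}  so sig = (2;(1,1,1))
  P={3,6}:  v_{3} + v_{6} = v_{4} + v_{7} + v_{9}  so sig = (2;(1,1,1))
  P={0,2,7}:  v_{0} + v_{2} + v_{7} = v_{1}  so sig = (3;(1))
  P={4,7,8,9}:  v_{4} + v_{7} + v_{8} + v_{9} = v_{3}  so sig = (4;(1))

Sorted signature multiset PRS(X):
[(2;()), (2;()), (2;()), (2;(1)), (2;(1)), (2;(1,1)), (2;(1,1)), (2;(1,1)), (2;(1,1)), (2;(1,1,1)), (2;(1,1,1)), (2;(1,1,1)), (3;(1)), (4;(1))]


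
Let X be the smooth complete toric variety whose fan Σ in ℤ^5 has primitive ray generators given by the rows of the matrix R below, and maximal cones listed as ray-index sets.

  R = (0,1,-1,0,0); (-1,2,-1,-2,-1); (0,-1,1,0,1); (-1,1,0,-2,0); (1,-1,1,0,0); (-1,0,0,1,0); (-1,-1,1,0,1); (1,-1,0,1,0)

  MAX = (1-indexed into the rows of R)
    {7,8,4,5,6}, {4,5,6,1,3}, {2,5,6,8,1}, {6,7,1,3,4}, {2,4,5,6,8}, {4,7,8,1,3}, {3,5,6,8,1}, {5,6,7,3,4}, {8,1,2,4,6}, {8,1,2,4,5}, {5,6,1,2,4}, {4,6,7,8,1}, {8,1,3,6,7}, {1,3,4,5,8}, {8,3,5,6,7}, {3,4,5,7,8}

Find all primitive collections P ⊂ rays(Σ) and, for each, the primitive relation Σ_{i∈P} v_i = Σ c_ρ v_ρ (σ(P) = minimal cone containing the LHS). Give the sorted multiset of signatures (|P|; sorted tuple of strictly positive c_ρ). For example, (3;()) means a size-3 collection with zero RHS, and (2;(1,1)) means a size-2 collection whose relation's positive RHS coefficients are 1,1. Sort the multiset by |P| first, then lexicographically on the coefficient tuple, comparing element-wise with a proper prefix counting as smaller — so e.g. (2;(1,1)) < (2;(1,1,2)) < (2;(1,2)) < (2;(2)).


Minimal non-faces — 5 found among 8 rays, 16 max cones:

  P = {2,3}:  v_{2} + v_{3} = v_{4} ; sig = (2;(1))
  P = {2,7}:  v_{2} + v_{7} = 2·v_{4} + v_{6} + v_{8} ; sig = (2;(1,1,2))
  P = {1,5,7}:  v_{1} + v_{5} + v_{7} = v_{3} ; sig = (3;(1))
  P = {3,4,6,8}:  v_{3} + v_{4} + v_{6} + v_{8} = v_{7} ; sig = (4;(1))
  P = {1,4,5,6,8}:  v_{1} + v_{4} + v_{5} + v_{6} + v_{8} = 0 ; sig = (5;())

Sorted signature multiset PRS(X):
    |P|=2: 2 collections, coeffs (1), (1,1,2)
    |P|=3: 1 collection, coeffs (1)
    |P|=4: 1 collection, coeffs (1)
    |P|=5: 1 collection, coeffs ()


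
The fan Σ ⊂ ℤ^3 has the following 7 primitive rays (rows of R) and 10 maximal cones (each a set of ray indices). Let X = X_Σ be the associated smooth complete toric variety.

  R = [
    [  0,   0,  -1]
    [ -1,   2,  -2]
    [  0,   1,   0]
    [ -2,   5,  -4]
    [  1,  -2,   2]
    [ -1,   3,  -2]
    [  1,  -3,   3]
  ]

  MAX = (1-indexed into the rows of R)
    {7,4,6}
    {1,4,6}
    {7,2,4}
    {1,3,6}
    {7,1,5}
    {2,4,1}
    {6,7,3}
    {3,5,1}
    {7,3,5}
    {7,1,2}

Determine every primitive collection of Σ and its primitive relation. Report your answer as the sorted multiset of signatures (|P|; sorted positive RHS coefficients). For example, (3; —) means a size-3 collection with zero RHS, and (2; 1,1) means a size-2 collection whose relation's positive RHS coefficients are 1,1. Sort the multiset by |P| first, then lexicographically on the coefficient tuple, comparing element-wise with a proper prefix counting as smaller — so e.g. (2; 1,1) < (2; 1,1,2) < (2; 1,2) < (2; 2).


Σ has 9 primitive collections:

  {2,5}:  v_{2} + v_{5} = 0 ; sig = (2; —)
  {2,3}:  v_{2} + v_{3} = v_{6} ; sig = (2; 1)
  {2,6}:  v_{2} + v_{6} = v_{4} ; sig = (2; 1)
  {4,5}:  v_{4} + v_{5} = v_{6} ; sig = (2; 1)
  {5,6}:  v_{5} + v_{6} = v_{3} ; sig = (2; 1)
  {3,4}:  v_{3} + v_{4} = 2·v_{6} ; sig = (2; 2)
  {1,6,7}:  v_{1} + v_{6} + v_{7} = 0 ; sig = (3; —)
  {1,3,7}:  v_{1} + v_{3} + v_{7} = v_{5} ; sig = (3; 1)
  {1,4,7}:  v_{1} + v_{4} + v_{7} = v_{2} ; sig = (3; 1)

Hence PRS(X_Σ) =
    (2; —)
    (2; 1)
    (2; 1)
    (2; 1)
    (2; 1)
    (2; 2)
    (3; —)
    (3; 1)
    (3; 1)


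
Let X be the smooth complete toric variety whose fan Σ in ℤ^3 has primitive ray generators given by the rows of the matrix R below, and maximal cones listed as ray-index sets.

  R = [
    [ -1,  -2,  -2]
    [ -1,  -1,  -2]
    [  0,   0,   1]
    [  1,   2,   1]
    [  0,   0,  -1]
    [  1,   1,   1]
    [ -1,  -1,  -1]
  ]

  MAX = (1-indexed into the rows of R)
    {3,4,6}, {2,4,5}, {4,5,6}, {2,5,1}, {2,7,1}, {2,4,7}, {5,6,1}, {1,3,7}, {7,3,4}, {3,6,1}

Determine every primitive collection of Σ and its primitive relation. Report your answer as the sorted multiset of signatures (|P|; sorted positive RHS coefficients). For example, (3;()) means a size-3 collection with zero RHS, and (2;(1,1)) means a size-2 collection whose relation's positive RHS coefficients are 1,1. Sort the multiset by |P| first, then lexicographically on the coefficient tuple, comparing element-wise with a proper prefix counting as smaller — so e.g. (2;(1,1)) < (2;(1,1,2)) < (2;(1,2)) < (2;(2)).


Minimal non-faces — 6 found among 7 rays, 10 max cones:

  {3,5}:  v_{3} + v_{5} = 0 — sig = (2;())
  {6,7}:  v_{6} + v_{7} = 0 — sig = (2;())
  {1,4}:  v_{1} + v_{4} = v_{5} — sig = (2;(1))
  {2,3}:  v_{2} + v_{3} = v_{7} — sig = (2;(1))
  {2,6}:  v_{2} + v_{6} = v_{5} — sig = (2;(1))
  {5,7}:  v_{5} + v_{7} = v_{2} — sig = (2;(1))

Signatures (|P|; sorted positive RHS coefficients), sorted:
    |P|=2: 6 collections, coeffs (), (), (1), (1), (1), (1)
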